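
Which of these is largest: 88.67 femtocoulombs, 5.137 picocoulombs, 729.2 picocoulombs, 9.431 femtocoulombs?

88.67 femtocoulombs = 0.00000000000008867 coulombs
5.137 picocoulombs = 0.000000000005137 coulombs
729.2 picocoulombs = 0.0000000007292 coulombs
9.431 femtocoulombs = 0.000000000000009431 coulombs

729.2 picocoulombs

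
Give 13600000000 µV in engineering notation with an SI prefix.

= 13.6e3 V; 1e3 is kilo.

13.6 kV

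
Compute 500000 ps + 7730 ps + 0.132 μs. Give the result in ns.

In ns:
  500000 ps = 500000 × 10⁻³ ns = 500
  7730 ps = 7730 × 10⁻³ ns = 7.73
  0.132 μs = 0.132 × 10³ ns = 132
Sum: 500 + 7.73 + 132 = 639.73

639.73 ns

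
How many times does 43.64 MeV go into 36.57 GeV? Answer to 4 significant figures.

(36.57 × 10^9) / (43.64 × 10^6) = 0.83799 × 10^3

838.0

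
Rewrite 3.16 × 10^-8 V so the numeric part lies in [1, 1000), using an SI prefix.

= 31.6 × 10^-9 V; 10^-9 is nano.

31.6 nV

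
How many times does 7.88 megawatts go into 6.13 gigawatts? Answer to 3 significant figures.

(6.13 × 10^9) / (7.88 × 10^6) = 0.7779 × 10^3

778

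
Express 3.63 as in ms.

atto = 10^-18, milli = 10^-3; factor is 10^-15.
3.63 × 10^-15 = 0.00000000000000363

0.00000000000000363 ms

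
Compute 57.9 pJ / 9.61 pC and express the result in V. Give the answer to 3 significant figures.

6.02 V

(57.9e-12) / (9.61e-12) = 6.025 V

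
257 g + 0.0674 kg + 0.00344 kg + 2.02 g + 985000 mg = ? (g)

In g:
  257 g → 257
  0.0674 kg = 0.0674 × 10³ g = 67.4
  0.00344 kg = 0.00344 × 10³ g = 3.44
  2.02 g → 2.02
  985000 mg = 985000 × 10⁻³ g = 985
Sum: 257 + 67.4 + 3.44 + 2.02 + 985 = 1314.86

1314.86 g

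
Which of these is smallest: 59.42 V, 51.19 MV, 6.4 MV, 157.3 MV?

59.42 V = 59.42 V
51.19 MV = 51190000 V
6.4 MV = 6400000 V
157.3 MV = 157300000 V

59.42 V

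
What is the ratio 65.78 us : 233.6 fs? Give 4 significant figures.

(65.78 × 10^-6) / (233.6 × 10^-15) = 0.28159 × 10^9

281600000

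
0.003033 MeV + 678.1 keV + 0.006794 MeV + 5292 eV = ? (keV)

In keV:
  0.003033 MeV = 0.003033e3 keV = 3.033
  678.1 keV → 678.1
  0.006794 MeV = 0.006794e3 keV = 6.794
  5292 eV = 5292e-3 keV = 5.292
Sum: 3.033 + 678.1 + 6.794 + 5.292 = 693.219

693.219 keV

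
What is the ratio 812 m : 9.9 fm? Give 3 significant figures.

(812) / (9.9 × 10⁻¹⁵) = 82.02 × 10¹⁵

82000000000000000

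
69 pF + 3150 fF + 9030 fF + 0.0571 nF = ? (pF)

In pF:
  69 pF → 69
  3150 fF = 3150e-3 pF = 3.15
  9030 fF = 9030e-3 pF = 9.03
  0.0571 nF = 0.0571e3 pF = 57.1
Sum: 69 + 3.15 + 9.03 + 57.1 = 138.28

138.28 pF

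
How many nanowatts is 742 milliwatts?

milli = 1e-3, nano = 1e-9; factor is 1e6.
742 × 1e6 = 742000000

742000000 nanowatts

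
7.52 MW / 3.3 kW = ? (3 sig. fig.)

2280

(7.52 × 10⁶) / (3.3 × 10³) = 2.279 × 10³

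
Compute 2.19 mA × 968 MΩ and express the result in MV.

2.19 × 10⁻³ × 968 × 10⁶ = 2119.92 × 10³ V

2.11992 MV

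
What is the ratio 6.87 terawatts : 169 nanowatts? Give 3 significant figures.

40700000000000000000

(6.87 × 10^12) / (169 × 10^-9) = 0.04065 × 10^21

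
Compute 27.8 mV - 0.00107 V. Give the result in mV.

In mV:
  27.8 mV → 27.8
  0.00107 V = 0.00107e3 mV = 1.07
Difference: 27.8 - 1.07 = 26.73

26.73 mV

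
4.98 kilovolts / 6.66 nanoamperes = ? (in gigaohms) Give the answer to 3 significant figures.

(4.98 × 10^3) / (6.66 × 10^-9) = 0.74775 × 10^12 Ω

748 gigaohms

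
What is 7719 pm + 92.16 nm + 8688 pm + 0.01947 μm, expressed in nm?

128.037 nm

In nm:
  7719 pm = 7719 × 10⁻³ nm = 7.719
  92.16 nm → 92.16
  8688 pm = 8688 × 10⁻³ nm = 8.688
  0.01947 μm = 0.01947 × 10³ nm = 19.47
Sum: 7.719 + 92.16 + 8.688 + 19.47 = 128.037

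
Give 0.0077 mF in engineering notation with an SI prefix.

= 7.7e-6 F; 1e-6 is micro.

7.7 uF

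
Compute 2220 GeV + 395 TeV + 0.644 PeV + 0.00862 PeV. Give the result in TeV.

1049.84 TeV

In TeV:
  2220 GeV = 2220 × 10^-3 TeV = 2.22
  395 TeV → 395
  0.644 PeV = 0.644 × 10^3 TeV = 644
  0.00862 PeV = 0.00862 × 10^3 TeV = 8.62
Sum: 2.22 + 395 + 644 + 8.62 = 1049.84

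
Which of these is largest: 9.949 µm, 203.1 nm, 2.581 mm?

2.581 mm

9.949 µm = 0.000009949 m
203.1 nm = 0.0000002031 m
2.581 mm = 0.002581 m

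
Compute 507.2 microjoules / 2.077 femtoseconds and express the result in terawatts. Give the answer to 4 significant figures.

0.2442 terawatts

(507.2 × 10^-6) / (2.077 × 10^-15) = 244.198 × 10^9 W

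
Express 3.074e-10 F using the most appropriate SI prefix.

307.4 pF

= 307.4e-12 F; 1e-12 is pico.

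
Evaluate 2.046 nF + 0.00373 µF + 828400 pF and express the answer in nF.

834.176 nF

In nF:
  2.046 nF → 2.046
  0.00373 µF = 0.00373 × 10³ nF = 3.73
  828400 pF = 828400 × 10⁻³ nF = 828.4
Sum: 2.046 + 3.73 + 828.4 = 834.176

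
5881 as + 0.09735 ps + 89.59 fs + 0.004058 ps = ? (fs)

196.879 fs

In fs:
  5881 as = 5881 × 10⁻³ fs = 5.881
  0.09735 ps = 0.09735 × 10³ fs = 97.35
  89.59 fs → 89.59
  0.004058 ps = 0.004058 × 10³ fs = 4.058
Sum: 5.881 + 97.35 + 89.59 + 4.058 = 196.879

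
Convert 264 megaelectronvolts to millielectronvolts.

mega = 1e6, milli = 1e-3; factor is 1e9.
264 × 1e9 = 264000000000

264000000000 millielectronvolts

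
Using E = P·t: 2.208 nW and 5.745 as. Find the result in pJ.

0.00000000000001268496 pJ

2.208e-9 × 5.745e-18 = 12.68496e-27 J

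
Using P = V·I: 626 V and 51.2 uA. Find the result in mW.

32.0512 mW

626 × 51.2e-6 = 32051.2e-6 W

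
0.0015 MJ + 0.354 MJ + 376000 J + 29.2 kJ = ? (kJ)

760.7 kJ

In kJ:
  0.0015 MJ = 0.0015 × 10³ kJ = 1.5
  0.354 MJ = 0.354 × 10³ kJ = 354
  376000 J = 376000 × 10⁻³ kJ = 376
  29.2 kJ → 29.2
Sum: 1.5 + 354 + 376 + 29.2 = 760.7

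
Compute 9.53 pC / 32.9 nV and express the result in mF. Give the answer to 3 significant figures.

0.290 mF

(9.53e-12) / (32.9e-9) = 0.28967e-3 F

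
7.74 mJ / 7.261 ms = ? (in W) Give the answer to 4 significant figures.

(7.74 × 10^-3) / (7.261 × 10^-3) = 1.06597 W

1.066 W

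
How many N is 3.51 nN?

0.00000000351 N

nano = 10⁻⁹, (no prefix) = 10⁰; factor is 10⁻⁹.
3.51 × 10⁻⁹ = 0.00000000351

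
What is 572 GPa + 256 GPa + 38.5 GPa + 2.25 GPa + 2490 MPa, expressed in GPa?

871.24 GPa

In GPa:
  572 GPa → 572
  256 GPa → 256
  38.5 GPa → 38.5
  2.25 GPa → 2.25
  2490 MPa = 2490 × 10⁻³ GPa = 2.49
Sum: 572 + 256 + 38.5 + 2.25 + 2.49 = 871.24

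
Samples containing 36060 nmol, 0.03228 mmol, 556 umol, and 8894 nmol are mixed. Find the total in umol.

In umol:
  36060 nmol = 36060 × 10⁻³ umol = 36.06
  0.03228 mmol = 0.03228 × 10³ umol = 32.28
  556 umol → 556
  8894 nmol = 8894 × 10⁻³ umol = 8.894
Sum: 36.06 + 32.28 + 556 + 8.894 = 633.234

633.234 umol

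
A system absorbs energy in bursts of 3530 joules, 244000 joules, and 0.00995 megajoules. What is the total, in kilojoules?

257.48 kilojoules

In kilojoules:
  3530 joules = 3530 × 10⁻³ kilojoules = 3.53
  244000 joules = 244000 × 10⁻³ kilojoules = 244
  0.00995 megajoules = 0.00995 × 10³ kilojoules = 9.95
Sum: 3.53 + 244 + 9.95 = 257.48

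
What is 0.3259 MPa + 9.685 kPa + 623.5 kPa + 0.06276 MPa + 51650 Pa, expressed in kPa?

In kPa:
  0.3259 MPa = 0.3259 × 10^3 kPa = 325.9
  9.685 kPa → 9.685
  623.5 kPa → 623.5
  0.06276 MPa = 0.06276 × 10^3 kPa = 62.76
  51650 Pa = 51650 × 10^-3 kPa = 51.65
Sum: 325.9 + 9.685 + 623.5 + 62.76 + 51.65 = 1073.495

1073.495 kPa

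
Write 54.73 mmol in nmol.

milli = 10⁻³, nano = 10⁻⁹; factor is 10⁶.
54.73 × 10⁶ = 54730000

54730000 nmol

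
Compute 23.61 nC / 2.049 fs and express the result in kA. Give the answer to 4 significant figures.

11520 kA

(23.61 × 10^-9) / (2.049 × 10^-15) = 11.5227 × 10^6 A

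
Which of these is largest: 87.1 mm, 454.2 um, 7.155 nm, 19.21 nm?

87.1 mm = 0.0871 m
454.2 um = 0.0004542 m
7.155 nm = 0.000000007155 m
19.21 nm = 0.00000001921 m

87.1 mm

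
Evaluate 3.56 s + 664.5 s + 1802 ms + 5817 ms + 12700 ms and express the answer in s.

In s:
  3.56 s → 3.56
  664.5 s → 664.5
  1802 ms = 1802 × 10^-3 s = 1.802
  5817 ms = 5817 × 10^-3 s = 5.817
  12700 ms = 12700 × 10^-3 s = 12.7
Sum: 3.56 + 664.5 + 1.802 + 5.817 + 12.7 = 688.379

688.379 s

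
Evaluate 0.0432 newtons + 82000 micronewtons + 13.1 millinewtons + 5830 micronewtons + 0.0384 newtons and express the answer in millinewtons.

182.53 millinewtons

In millinewtons:
  0.0432 newtons = 0.0432 × 10^3 millinewtons = 43.2
  82000 micronewtons = 82000 × 10^-3 millinewtons = 82
  13.1 millinewtons → 13.1
  5830 micronewtons = 5830 × 10^-3 millinewtons = 5.83
  0.0384 newtons = 0.0384 × 10^3 millinewtons = 38.4
Sum: 43.2 + 82 + 13.1 + 5.83 + 38.4 = 182.53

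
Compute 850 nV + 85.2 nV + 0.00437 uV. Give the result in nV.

In nV:
  850 nV → 850
  85.2 nV → 85.2
  0.00437 uV = 0.00437 × 10^3 nV = 4.37
Sum: 850 + 85.2 + 4.37 = 939.57

939.57 nV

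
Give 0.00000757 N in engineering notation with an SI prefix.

= 7.57 × 10⁻⁶ N; 10⁻⁶ is micro.

7.57 µN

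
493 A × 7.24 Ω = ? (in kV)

493 × 7.24 = 3569.32 V

3.56932 kV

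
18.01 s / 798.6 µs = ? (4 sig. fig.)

(18.01) / (798.6e-6) = 0.022552e6

22550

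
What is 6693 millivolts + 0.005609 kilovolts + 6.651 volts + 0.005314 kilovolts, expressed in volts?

In volts:
  6693 millivolts = 6693 × 10^-3 volts = 6.693
  0.005609 kilovolts = 0.005609 × 10^3 volts = 5.609
  6.651 volts → 6.651
  0.005314 kilovolts = 0.005314 × 10^3 volts = 5.314
Sum: 6.693 + 5.609 + 6.651 + 5.314 = 24.267

24.267 volts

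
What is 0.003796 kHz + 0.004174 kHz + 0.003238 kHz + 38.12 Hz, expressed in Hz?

In Hz:
  0.003796 kHz = 0.003796 × 10^3 Hz = 3.796
  0.004174 kHz = 0.004174 × 10^3 Hz = 4.174
  0.003238 kHz = 0.003238 × 10^3 Hz = 3.238
  38.12 Hz → 38.12
Sum: 3.796 + 4.174 + 3.238 + 38.12 = 49.328

49.328 Hz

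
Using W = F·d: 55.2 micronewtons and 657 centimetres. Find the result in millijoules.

0.362664 millijoules

55.2 × 10^-6 × 657 × 10^-2 = 36266.4 × 10^-8 J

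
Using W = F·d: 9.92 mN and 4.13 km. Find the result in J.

40.9696 J

9.92 × 10⁻³ × 4.13 × 10³ = 40.9696 J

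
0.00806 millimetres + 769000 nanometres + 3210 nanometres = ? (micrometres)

In micrometres:
  0.00806 millimetres = 0.00806 × 10^3 micrometres = 8.06
  769000 nanometres = 769000 × 10^-3 micrometres = 769
  3210 nanometres = 3210 × 10^-3 micrometres = 3.21
Sum: 8.06 + 769 + 3.21 = 780.27

780.27 micrometres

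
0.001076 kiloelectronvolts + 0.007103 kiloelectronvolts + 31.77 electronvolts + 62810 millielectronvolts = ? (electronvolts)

In electronvolts:
  0.001076 kiloelectronvolts = 0.001076 × 10³ electronvolts = 1.076
  0.007103 kiloelectronvolts = 0.007103 × 10³ electronvolts = 7.103
  31.77 electronvolts → 31.77
  62810 millielectronvolts = 62810 × 10⁻³ electronvolts = 62.81
Sum: 1.076 + 7.103 + 31.77 + 62.81 = 102.759

102.759 electronvolts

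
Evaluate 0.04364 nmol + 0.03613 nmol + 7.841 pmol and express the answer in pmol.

87.611 pmol

In pmol:
  0.04364 nmol = 0.04364 × 10^3 pmol = 43.64
  0.03613 nmol = 0.03613 × 10^3 pmol = 36.13
  7.841 pmol → 7.841
Sum: 43.64 + 36.13 + 7.841 = 87.611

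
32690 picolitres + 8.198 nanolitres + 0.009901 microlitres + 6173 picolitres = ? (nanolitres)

In nanolitres:
  32690 picolitres = 32690e-3 nanolitres = 32.69
  8.198 nanolitres → 8.198
  0.009901 microlitres = 0.009901e3 nanolitres = 9.901
  6173 picolitres = 6173e-3 nanolitres = 6.173
Sum: 32.69 + 8.198 + 9.901 + 6.173 = 56.962

56.962 nanolitres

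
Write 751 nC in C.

0.000000751 C

nano = 10^-9, (no prefix) = 10^0; factor is 10^-9.
751 × 10^-9 = 0.000000751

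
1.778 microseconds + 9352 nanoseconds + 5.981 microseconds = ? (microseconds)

In microseconds:
  1.778 microseconds → 1.778
  9352 nanoseconds = 9352e-3 microseconds = 9.352
  5.981 microseconds → 5.981
Sum: 1.778 + 9.352 + 5.981 = 17.111

17.111 microseconds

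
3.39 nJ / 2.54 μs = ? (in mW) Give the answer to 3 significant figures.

1.33 mW

(3.39 × 10^-9) / (2.54 × 10^-6) = 1.3346 × 10^-3 W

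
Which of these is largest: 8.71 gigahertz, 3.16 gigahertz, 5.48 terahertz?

8.71 gigahertz = 8710000000 hertz
3.16 gigahertz = 3160000000 hertz
5.48 terahertz = 5480000000000 hertz

5.48 terahertz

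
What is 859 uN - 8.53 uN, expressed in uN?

850.47 uN

In uN:
  859 uN → 859
  8.53 uN → 8.53
Difference: 859 - 8.53 = 850.47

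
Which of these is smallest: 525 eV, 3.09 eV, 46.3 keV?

525 eV = 525 eV
3.09 eV = 3.09 eV
46.3 keV = 46300 eV

3.09 eV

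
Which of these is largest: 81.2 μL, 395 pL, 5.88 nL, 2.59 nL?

81.2 μL

81.2 μL = 0.0000812 L
395 pL = 0.000000000395 L
5.88 nL = 0.00000000588 L
2.59 nL = 0.00000000259 L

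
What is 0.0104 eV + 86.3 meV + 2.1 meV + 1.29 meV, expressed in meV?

100.09 meV

In meV:
  0.0104 eV = 0.0104 × 10^3 meV = 10.4
  86.3 meV → 86.3
  2.1 meV → 2.1
  1.29 meV → 1.29
Sum: 10.4 + 86.3 + 2.1 + 1.29 = 100.09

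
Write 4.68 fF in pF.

0.00468 pF

femto = 10^-15, pico = 10^-12; factor is 10^-3.
4.68 × 10^-3 = 0.00468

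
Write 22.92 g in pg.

(no prefix) = 10^0, pico = 10^-12; factor is 10^12.
22.92 × 10^12 = 22920000000000

22920000000000 pg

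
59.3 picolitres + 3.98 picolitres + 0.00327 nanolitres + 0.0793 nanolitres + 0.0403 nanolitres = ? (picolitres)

In picolitres:
  59.3 picolitres → 59.3
  3.98 picolitres → 3.98
  0.00327 nanolitres = 0.00327 × 10³ picolitres = 3.27
  0.0793 nanolitres = 0.0793 × 10³ picolitres = 79.3
  0.0403 nanolitres = 0.0403 × 10³ picolitres = 40.3
Sum: 59.3 + 3.98 + 3.27 + 79.3 + 40.3 = 186.15

186.15 picolitres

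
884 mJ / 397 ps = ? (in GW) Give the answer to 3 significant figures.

(884 × 10⁻³) / (397 × 10⁻¹²) = 2.2267 × 10⁹ W

2.23 GW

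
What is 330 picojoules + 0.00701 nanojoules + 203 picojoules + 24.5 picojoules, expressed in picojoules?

In picojoules:
  330 picojoules → 330
  0.00701 nanojoules = 0.00701e3 picojoules = 7.01
  203 picojoules → 203
  24.5 picojoules → 24.5
Sum: 330 + 7.01 + 203 + 24.5 = 564.51

564.51 picojoules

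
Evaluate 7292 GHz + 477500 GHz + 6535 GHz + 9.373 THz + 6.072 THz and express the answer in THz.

In THz:
  7292 GHz = 7292 × 10^-3 THz = 7.292
  477500 GHz = 477500 × 10^-3 THz = 477.5
  6535 GHz = 6535 × 10^-3 THz = 6.535
  9.373 THz → 9.373
  6.072 THz → 6.072
Sum: 7.292 + 477.5 + 6.535 + 9.373 + 6.072 = 506.772

506.772 THz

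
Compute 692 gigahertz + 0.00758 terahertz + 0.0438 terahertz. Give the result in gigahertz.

In gigahertz:
  692 gigahertz → 692
  0.00758 terahertz = 0.00758 × 10³ gigahertz = 7.58
  0.0438 terahertz = 0.0438 × 10³ gigahertz = 43.8
Sum: 692 + 7.58 + 43.8 = 743.38

743.38 gigahertz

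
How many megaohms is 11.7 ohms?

(no prefix) = 10^0, mega = 10^6; factor is 10^-6.
11.7 × 10^-6 = 0.0000117

0.0000117 megaohms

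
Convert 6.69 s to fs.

(no prefix) = 1e0, femto = 1e-15; factor is 1e15.
6.69 × 1e15 = 6690000000000000

6690000000000000 fs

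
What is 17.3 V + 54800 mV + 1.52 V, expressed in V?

In V:
  17.3 V → 17.3
  54800 mV = 54800 × 10^-3 V = 54.8
  1.52 V → 1.52
Sum: 17.3 + 54.8 + 1.52 = 73.62

73.62 V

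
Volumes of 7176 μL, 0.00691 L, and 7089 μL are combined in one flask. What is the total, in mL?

In mL:
  7176 μL = 7176 × 10⁻³ mL = 7.176
  0.00691 L = 0.00691 × 10³ mL = 6.91
  7089 μL = 7089 × 10⁻³ mL = 7.089
Sum: 7.176 + 6.91 + 7.089 = 21.175

21.175 mL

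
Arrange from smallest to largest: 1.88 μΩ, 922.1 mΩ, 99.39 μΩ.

1.88 μΩ = 0.00000188 Ω
922.1 mΩ = 0.9221 Ω
99.39 μΩ = 0.00009939 Ω

1.88 μΩ < 99.39 μΩ < 922.1 mΩ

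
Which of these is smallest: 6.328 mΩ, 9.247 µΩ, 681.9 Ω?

9.247 µΩ

6.328 mΩ = 0.006328 Ω
9.247 µΩ = 0.000009247 Ω
681.9 Ω = 681.9 Ω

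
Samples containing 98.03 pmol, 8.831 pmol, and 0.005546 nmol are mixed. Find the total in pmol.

In pmol:
  98.03 pmol → 98.03
  8.831 pmol → 8.831
  0.005546 nmol = 0.005546 × 10³ pmol = 5.546
Sum: 98.03 + 8.831 + 5.546 = 112.407

112.407 pmol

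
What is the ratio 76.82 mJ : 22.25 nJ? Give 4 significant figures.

3453000

(76.82e-3) / (22.25e-9) = 3.4526e6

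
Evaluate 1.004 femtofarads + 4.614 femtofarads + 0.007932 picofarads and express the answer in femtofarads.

In femtofarads:
  1.004 femtofarads → 1.004
  4.614 femtofarads → 4.614
  0.007932 picofarads = 0.007932 × 10^3 femtofarads = 7.932
Sum: 1.004 + 4.614 + 7.932 = 13.55

13.55 femtofarads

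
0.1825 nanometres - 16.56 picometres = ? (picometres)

165.94 picometres

In picometres:
  0.1825 nanometres = 0.1825 × 10³ picometres = 182.5
  16.56 picometres → 16.56
Difference: 182.5 - 16.56 = 165.94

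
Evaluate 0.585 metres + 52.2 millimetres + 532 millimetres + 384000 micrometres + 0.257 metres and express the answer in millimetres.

In millimetres:
  0.585 metres = 0.585 × 10^3 millimetres = 585
  52.2 millimetres → 52.2
  532 millimetres → 532
  384000 micrometres = 384000 × 10^-3 millimetres = 384
  0.257 metres = 0.257 × 10^3 millimetres = 257
Sum: 585 + 52.2 + 532 + 384 + 257 = 1810.2

1810.2 millimetres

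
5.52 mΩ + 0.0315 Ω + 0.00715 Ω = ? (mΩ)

44.17 mΩ

In mΩ:
  5.52 mΩ → 5.52
  0.0315 Ω = 0.0315 × 10³ mΩ = 31.5
  0.00715 Ω = 0.00715 × 10³ mΩ = 7.15
Sum: 5.52 + 31.5 + 7.15 = 44.17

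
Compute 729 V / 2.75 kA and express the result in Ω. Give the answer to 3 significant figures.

0.265 Ω

(729) / (2.75 × 10^3) = 265.09 × 10^-3 Ω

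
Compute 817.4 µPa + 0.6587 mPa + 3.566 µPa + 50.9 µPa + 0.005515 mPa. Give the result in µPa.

1536.081 µPa

In µPa:
  817.4 µPa → 817.4
  0.6587 mPa = 0.6587e3 µPa = 658.7
  3.566 µPa → 3.566
  50.9 µPa → 50.9
  0.005515 mPa = 0.005515e3 µPa = 5.515
Sum: 817.4 + 658.7 + 3.566 + 50.9 + 5.515 = 1536.081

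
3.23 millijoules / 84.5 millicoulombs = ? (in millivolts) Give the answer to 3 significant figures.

38.2 millivolts

(3.23 × 10⁻³) / (84.5 × 10⁻³) = 0.038225 V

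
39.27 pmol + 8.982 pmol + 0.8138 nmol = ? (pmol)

862.052 pmol

In pmol:
  39.27 pmol → 39.27
  8.982 pmol → 8.982
  0.8138 nmol = 0.8138 × 10^3 pmol = 813.8
Sum: 39.27 + 8.982 + 813.8 = 862.052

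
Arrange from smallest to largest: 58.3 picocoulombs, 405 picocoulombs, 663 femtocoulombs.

58.3 picocoulombs = 0.0000000000583 coulombs
405 picocoulombs = 0.000000000405 coulombs
663 femtocoulombs = 0.000000000000663 coulombs

663 femtocoulombs < 58.3 picocoulombs < 405 picocoulombs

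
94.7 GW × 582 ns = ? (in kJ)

94.7 × 10⁹ × 582 × 10⁻⁹ = 55115.4 J

55.1154 kJ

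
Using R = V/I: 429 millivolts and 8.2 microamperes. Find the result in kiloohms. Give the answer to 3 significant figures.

52.3 kiloohms

(429e-3) / (8.2e-6) = 52.317e3 Ω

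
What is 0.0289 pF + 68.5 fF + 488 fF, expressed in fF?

In fF:
  0.0289 pF = 0.0289e3 fF = 28.9
  68.5 fF → 68.5
  488 fF → 488
Sum: 28.9 + 68.5 + 488 = 585.4

585.4 fF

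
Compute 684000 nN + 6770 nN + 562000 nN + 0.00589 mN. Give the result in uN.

1258.66 uN

In uN:
  684000 nN = 684000e-3 uN = 684
  6770 nN = 6770e-3 uN = 6.77
  562000 nN = 562000e-3 uN = 562
  0.00589 mN = 0.00589e3 uN = 5.89
Sum: 684 + 6.77 + 562 + 5.89 = 1258.66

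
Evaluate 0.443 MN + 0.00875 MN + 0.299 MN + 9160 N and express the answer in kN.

759.91 kN

In kN:
  0.443 MN = 0.443 × 10³ kN = 443
  0.00875 MN = 0.00875 × 10³ kN = 8.75
  0.299 MN = 0.299 × 10³ kN = 299
  9160 N = 9160 × 10⁻³ kN = 9.16
Sum: 443 + 8.75 + 299 + 9.16 = 759.91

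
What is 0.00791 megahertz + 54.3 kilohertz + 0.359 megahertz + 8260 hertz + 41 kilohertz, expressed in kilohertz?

470.47 kilohertz

In kilohertz:
  0.00791 megahertz = 0.00791 × 10^3 kilohertz = 7.91
  54.3 kilohertz → 54.3
  0.359 megahertz = 0.359 × 10^3 kilohertz = 359
  8260 hertz = 8260 × 10^-3 kilohertz = 8.26
  41 kilohertz → 41
Sum: 7.91 + 54.3 + 359 + 8.26 + 41 = 470.47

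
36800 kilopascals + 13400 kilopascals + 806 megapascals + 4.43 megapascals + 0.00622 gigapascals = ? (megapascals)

866.85 megapascals

In megapascals:
  36800 kilopascals = 36800e-3 megapascals = 36.8
  13400 kilopascals = 13400e-3 megapascals = 13.4
  806 megapascals → 806
  4.43 megapascals → 4.43
  0.00622 gigapascals = 0.00622e3 megapascals = 6.22
Sum: 36.8 + 13.4 + 806 + 4.43 + 6.22 = 866.85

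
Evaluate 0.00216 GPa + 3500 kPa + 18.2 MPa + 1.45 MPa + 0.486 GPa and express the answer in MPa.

511.31 MPa

In MPa:
  0.00216 GPa = 0.00216e3 MPa = 2.16
  3500 kPa = 3500e-3 MPa = 3.5
  18.2 MPa → 18.2
  1.45 MPa → 1.45
  0.486 GPa = 0.486e3 MPa = 486
Sum: 2.16 + 3.5 + 18.2 + 1.45 + 486 = 511.31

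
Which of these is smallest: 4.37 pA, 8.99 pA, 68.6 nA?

4.37 pA = 0.00000000000437 A
8.99 pA = 0.00000000000899 A
68.6 nA = 0.0000000686 A

4.37 pA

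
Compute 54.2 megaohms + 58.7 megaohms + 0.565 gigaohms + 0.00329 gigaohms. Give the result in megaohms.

681.19 megaohms

In megaohms:
  54.2 megaohms → 54.2
  58.7 megaohms → 58.7
  0.565 gigaohms = 0.565e3 megaohms = 565
  0.00329 gigaohms = 0.00329e3 megaohms = 3.29
Sum: 54.2 + 58.7 + 565 + 3.29 = 681.19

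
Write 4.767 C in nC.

(no prefix) = 10^0, nano = 10^-9; factor is 10^9.
4.767 × 10^9 = 4767000000

4767000000 nC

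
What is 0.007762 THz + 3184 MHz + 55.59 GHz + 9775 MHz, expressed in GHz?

In GHz:
  0.007762 THz = 0.007762e3 GHz = 7.762
  3184 MHz = 3184e-3 GHz = 3.184
  55.59 GHz → 55.59
  9775 MHz = 9775e-3 GHz = 9.775
Sum: 7.762 + 3.184 + 55.59 + 9.775 = 76.311

76.311 GHz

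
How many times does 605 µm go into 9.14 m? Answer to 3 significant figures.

(9.14) / (605 × 10^-6) = 0.01511 × 10^6

15100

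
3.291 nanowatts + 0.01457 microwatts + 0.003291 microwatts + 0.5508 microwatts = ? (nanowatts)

571.952 nanowatts

In nanowatts:
  3.291 nanowatts → 3.291
  0.01457 microwatts = 0.01457e3 nanowatts = 14.57
  0.003291 microwatts = 0.003291e3 nanowatts = 3.291
  0.5508 microwatts = 0.5508e3 nanowatts = 550.8
Sum: 3.291 + 14.57 + 3.291 + 550.8 = 571.952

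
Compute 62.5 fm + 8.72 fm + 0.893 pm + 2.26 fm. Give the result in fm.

966.48 fm

In fm:
  62.5 fm → 62.5
  8.72 fm → 8.72
  0.893 pm = 0.893e3 fm = 893
  2.26 fm → 2.26
Sum: 62.5 + 8.72 + 893 + 2.26 = 966.48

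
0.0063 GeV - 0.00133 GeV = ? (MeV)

4.97 MeV

In MeV:
  0.0063 GeV = 0.0063e3 MeV = 6.3
  0.00133 GeV = 0.00133e3 MeV = 1.33
Difference: 6.3 - 1.33 = 4.97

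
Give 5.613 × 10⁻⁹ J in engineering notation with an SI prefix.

5.613 nJ

= 5.613 × 10⁻⁹ J; 10⁻⁹ is nano.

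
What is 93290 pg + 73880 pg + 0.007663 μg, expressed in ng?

174.833 ng

In ng:
  93290 pg = 93290 × 10^-3 ng = 93.29
  73880 pg = 73880 × 10^-3 ng = 73.88
  0.007663 μg = 0.007663 × 10^3 ng = 7.663
Sum: 93.29 + 73.88 + 7.663 = 174.833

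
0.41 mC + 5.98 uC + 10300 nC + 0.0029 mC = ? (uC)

In uC:
  0.41 mC = 0.41 × 10³ uC = 410
  5.98 uC → 5.98
  10300 nC = 10300 × 10⁻³ uC = 10.3
  0.0029 mC = 0.0029 × 10³ uC = 2.9
Sum: 410 + 5.98 + 10.3 + 2.9 = 429.18

429.18 uC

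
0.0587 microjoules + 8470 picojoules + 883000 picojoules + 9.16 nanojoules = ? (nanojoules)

959.33 nanojoules

In nanojoules:
  0.0587 microjoules = 0.0587e3 nanojoules = 58.7
  8470 picojoules = 8470e-3 nanojoules = 8.47
  883000 picojoules = 883000e-3 nanojoules = 883
  9.16 nanojoules → 9.16
Sum: 58.7 + 8.47 + 883 + 9.16 = 959.33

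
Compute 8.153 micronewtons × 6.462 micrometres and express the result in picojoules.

8.153 × 10^-6 × 6.462 × 10^-6 = 52.684686 × 10^-12 J

52.684686 picojoules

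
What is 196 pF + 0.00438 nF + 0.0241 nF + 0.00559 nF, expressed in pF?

In pF:
  196 pF → 196
  0.00438 nF = 0.00438 × 10³ pF = 4.38
  0.0241 nF = 0.0241 × 10³ pF = 24.1
  0.00559 nF = 0.00559 × 10³ pF = 5.59
Sum: 196 + 4.38 + 24.1 + 5.59 = 230.07

230.07 pF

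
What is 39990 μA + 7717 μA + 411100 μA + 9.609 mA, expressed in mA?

468.416 mA

In mA:
  39990 μA = 39990e-3 mA = 39.99
  7717 μA = 7717e-3 mA = 7.717
  411100 μA = 411100e-3 mA = 411.1
  9.609 mA → 9.609
Sum: 39.99 + 7.717 + 411.1 + 9.609 = 468.416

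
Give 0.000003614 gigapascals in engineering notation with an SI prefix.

3.614 kilopascals

= 3.614 × 10³ pascals; 10³ is kilo.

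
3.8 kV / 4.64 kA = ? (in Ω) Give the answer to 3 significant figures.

(3.8 × 10³) / (4.64 × 10³) = 0.81897 Ω

0.819 Ω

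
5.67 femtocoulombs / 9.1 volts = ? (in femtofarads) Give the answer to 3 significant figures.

(5.67 × 10^-15) / (9.1) = 0.62308 × 10^-15 F

0.623 femtofarads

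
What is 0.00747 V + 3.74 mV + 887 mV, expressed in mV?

898.21 mV

In mV:
  0.00747 V = 0.00747 × 10^3 mV = 7.47
  3.74 mV → 3.74
  887 mV → 887
Sum: 7.47 + 3.74 + 887 = 898.21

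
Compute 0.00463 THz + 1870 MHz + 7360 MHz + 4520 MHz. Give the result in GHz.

In GHz:
  0.00463 THz = 0.00463 × 10^3 GHz = 4.63
  1870 MHz = 1870 × 10^-3 GHz = 1.87
  7360 MHz = 7360 × 10^-3 GHz = 7.36
  4520 MHz = 4520 × 10^-3 GHz = 4.52
Sum: 4.63 + 1.87 + 7.36 + 4.52 = 18.38

18.38 GHz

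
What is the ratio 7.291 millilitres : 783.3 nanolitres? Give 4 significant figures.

(7.291e-3) / (783.3e-9) = 0.0093081e6

9308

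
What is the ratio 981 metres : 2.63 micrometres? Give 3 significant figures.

373000000

(981) / (2.63 × 10⁻⁶) = 373 × 10⁶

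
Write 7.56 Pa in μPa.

7560000 μPa

(no prefix) = 1e0, micro = 1e-6; factor is 1e6.
7.56 × 1e6 = 7560000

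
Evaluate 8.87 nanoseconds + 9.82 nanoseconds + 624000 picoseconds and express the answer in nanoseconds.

In nanoseconds:
  8.87 nanoseconds → 8.87
  9.82 nanoseconds → 9.82
  624000 picoseconds = 624000 × 10⁻³ nanoseconds = 624
Sum: 8.87 + 9.82 + 624 = 642.69

642.69 nanoseconds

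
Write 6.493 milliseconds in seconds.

0.006493 seconds

milli = 1e-3, (no prefix) = 1e0; factor is 1e-3.
6.493 × 1e-3 = 0.006493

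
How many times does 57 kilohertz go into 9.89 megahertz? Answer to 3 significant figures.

(9.89e6) / (57e3) = 0.1735e3

174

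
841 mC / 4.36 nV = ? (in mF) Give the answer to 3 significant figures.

(841 × 10⁻³) / (4.36 × 10⁻⁹) = 192.89 × 10⁶ F

193000000000 mF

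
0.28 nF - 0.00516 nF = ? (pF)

In pF:
  0.28 nF = 0.28 × 10^3 pF = 280
  0.00516 nF = 0.00516 × 10^3 pF = 5.16
Difference: 280 - 5.16 = 274.84

274.84 pF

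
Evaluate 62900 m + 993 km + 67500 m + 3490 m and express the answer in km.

In km:
  62900 m = 62900e-3 km = 62.9
  993 km → 993
  67500 m = 67500e-3 km = 67.5
  3490 m = 3490e-3 km = 3.49
Sum: 62.9 + 993 + 67.5 + 3.49 = 1126.89

1126.89 km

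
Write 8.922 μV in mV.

micro = 10⁻⁶, milli = 10⁻³; factor is 10⁻³.
8.922 × 10⁻³ = 0.008922

0.008922 mV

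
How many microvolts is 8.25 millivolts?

8250 microvolts

milli = 10⁻³, micro = 10⁻⁶; factor is 10³.
8.25 × 10³ = 8250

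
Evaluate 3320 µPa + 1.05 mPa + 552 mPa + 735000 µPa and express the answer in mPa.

In mPa:
  3320 µPa = 3320 × 10⁻³ mPa = 3.32
  1.05 mPa → 1.05
  552 mPa → 552
  735000 µPa = 735000 × 10⁻³ mPa = 735
Sum: 3.32 + 1.05 + 552 + 735 = 1291.37

1291.37 mPa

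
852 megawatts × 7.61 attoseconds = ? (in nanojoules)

852 × 10⁶ × 7.61 × 10⁻¹⁸ = 6483.72 × 10⁻¹² J

6.48372 nanojoules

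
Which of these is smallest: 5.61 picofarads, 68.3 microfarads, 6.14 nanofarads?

5.61 picofarads = 0.00000000000561 farads
68.3 microfarads = 0.0000683 farads
6.14 nanofarads = 0.00000000614 farads

5.61 picofarads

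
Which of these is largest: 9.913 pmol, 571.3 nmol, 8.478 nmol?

571.3 nmol

9.913 pmol = 0.000000000009913 mol
571.3 nmol = 0.0000005713 mol
8.478 nmol = 0.000000008478 mol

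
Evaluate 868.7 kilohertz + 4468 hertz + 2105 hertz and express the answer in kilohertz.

875.273 kilohertz

In kilohertz:
  868.7 kilohertz → 868.7
  4468 hertz = 4468e-3 kilohertz = 4.468
  2105 hertz = 2105e-3 kilohertz = 2.105
Sum: 868.7 + 4.468 + 2.105 = 875.273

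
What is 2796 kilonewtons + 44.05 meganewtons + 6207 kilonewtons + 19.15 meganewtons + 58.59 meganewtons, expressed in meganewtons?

In meganewtons:
  2796 kilonewtons = 2796 × 10^-3 meganewtons = 2.796
  44.05 meganewtons → 44.05
  6207 kilonewtons = 6207 × 10^-3 meganewtons = 6.207
  19.15 meganewtons → 19.15
  58.59 meganewtons → 58.59
Sum: 2.796 + 44.05 + 6.207 + 19.15 + 58.59 = 130.793

130.793 meganewtons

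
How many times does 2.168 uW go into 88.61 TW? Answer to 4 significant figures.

(88.61e12) / (2.168e-6) = 40.872e18

40870000000000000000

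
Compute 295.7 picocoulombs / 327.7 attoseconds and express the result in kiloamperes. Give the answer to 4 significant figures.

(295.7 × 10^-12) / (327.7 × 10^-18) = 0.90235 × 10^6 A

902.3 kiloamperes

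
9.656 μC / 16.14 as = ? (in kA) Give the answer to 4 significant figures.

598300000 kA

(9.656 × 10^-6) / (16.14 × 10^-18) = 0.598265 × 10^12 A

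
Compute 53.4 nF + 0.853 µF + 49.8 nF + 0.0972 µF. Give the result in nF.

1053.4 nF

In nF:
  53.4 nF → 53.4
  0.853 µF = 0.853 × 10^3 nF = 853
  49.8 nF → 49.8
  0.0972 µF = 0.0972 × 10^3 nF = 97.2
Sum: 53.4 + 853 + 49.8 + 97.2 = 1053.4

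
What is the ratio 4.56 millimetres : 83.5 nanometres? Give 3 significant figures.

(4.56 × 10⁻³) / (83.5 × 10⁻⁹) = 0.05461 × 10⁶

54600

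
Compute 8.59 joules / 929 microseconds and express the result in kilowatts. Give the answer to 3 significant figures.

(8.59) / (929 × 10^-6) = 0.0092465 × 10^6 W

9.25 kilowatts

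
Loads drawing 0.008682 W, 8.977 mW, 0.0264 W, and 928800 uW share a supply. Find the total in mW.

In mW:
  0.008682 W = 0.008682e3 mW = 8.682
  8.977 mW → 8.977
  0.0264 W = 0.0264e3 mW = 26.4
  928800 uW = 928800e-3 mW = 928.8
Sum: 8.682 + 8.977 + 26.4 + 928.8 = 972.859

972.859 mW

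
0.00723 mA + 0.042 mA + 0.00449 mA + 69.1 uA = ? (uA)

122.82 uA

In uA:
  0.00723 mA = 0.00723 × 10^3 uA = 7.23
  0.042 mA = 0.042 × 10^3 uA = 42
  0.00449 mA = 0.00449 × 10^3 uA = 4.49
  69.1 uA → 69.1
Sum: 7.23 + 42 + 4.49 + 69.1 = 122.82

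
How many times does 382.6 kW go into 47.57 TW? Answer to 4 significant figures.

(47.57e12) / (382.6e3) = 0.12433e9

124300000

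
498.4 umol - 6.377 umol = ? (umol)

492.023 umol

In umol:
  498.4 umol → 498.4
  6.377 umol → 6.377
Difference: 498.4 - 6.377 = 492.023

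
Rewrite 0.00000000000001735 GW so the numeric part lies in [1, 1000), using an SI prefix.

= 17.35 × 10⁻⁶ W; 10⁻⁶ is micro.

17.35 μW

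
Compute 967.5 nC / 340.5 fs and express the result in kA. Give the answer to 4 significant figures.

2841 kA

(967.5e-9) / (340.5e-15) = 2.84141e6 A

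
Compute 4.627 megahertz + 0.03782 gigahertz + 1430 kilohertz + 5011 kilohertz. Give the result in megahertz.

In megahertz:
  4.627 megahertz → 4.627
  0.03782 gigahertz = 0.03782 × 10³ megahertz = 37.82
  1430 kilohertz = 1430 × 10⁻³ megahertz = 1.43
  5011 kilohertz = 5011 × 10⁻³ megahertz = 5.011
Sum: 4.627 + 37.82 + 1.43 + 5.011 = 48.888

48.888 megahertz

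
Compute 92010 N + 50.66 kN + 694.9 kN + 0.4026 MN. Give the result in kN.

1240.17 kN

In kN:
  92010 N = 92010e-3 kN = 92.01
  50.66 kN → 50.66
  694.9 kN → 694.9
  0.4026 MN = 0.4026e3 kN = 402.6
Sum: 92.01 + 50.66 + 694.9 + 402.6 = 1240.17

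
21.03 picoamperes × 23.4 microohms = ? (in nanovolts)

0.000000492102 nanovolts

21.03 × 10^-12 × 23.4 × 10^-6 = 492.102 × 10^-18 V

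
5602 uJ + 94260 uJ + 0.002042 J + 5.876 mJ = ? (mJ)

In mJ:
  5602 uJ = 5602e-3 mJ = 5.602
  94260 uJ = 94260e-3 mJ = 94.26
  0.002042 J = 0.002042e3 mJ = 2.042
  5.876 mJ → 5.876
Sum: 5.602 + 94.26 + 2.042 + 5.876 = 107.78

107.78 mJ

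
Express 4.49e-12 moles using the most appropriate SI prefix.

= 4.49e-12 moles; 1e-12 is pico.

4.49 picomoles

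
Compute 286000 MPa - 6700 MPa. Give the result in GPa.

In GPa:
  286000 MPa = 286000e-3 GPa = 286
  6700 MPa = 6700e-3 GPa = 6.7
Difference: 286 - 6.7 = 279.3

279.3 GPa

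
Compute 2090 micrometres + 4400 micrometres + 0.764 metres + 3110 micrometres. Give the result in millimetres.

773.6 millimetres

In millimetres:
  2090 micrometres = 2090 × 10^-3 millimetres = 2.09
  4400 micrometres = 4400 × 10^-3 millimetres = 4.4
  0.764 metres = 0.764 × 10^3 millimetres = 764
  3110 micrometres = 3110 × 10^-3 millimetres = 3.11
Sum: 2.09 + 4.4 + 764 + 3.11 = 773.6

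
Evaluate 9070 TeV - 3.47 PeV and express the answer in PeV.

5.6 PeV

In PeV:
  9070 TeV = 9070e-3 PeV = 9.07
  3.47 PeV → 3.47
Difference: 9.07 - 3.47 = 5.6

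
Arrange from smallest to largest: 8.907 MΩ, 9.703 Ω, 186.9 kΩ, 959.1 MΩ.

8.907 MΩ = 8907000 Ω
9.703 Ω = 9.703 Ω
186.9 kΩ = 186900 Ω
959.1 MΩ = 959100000 Ω

9.703 Ω < 186.9 kΩ < 8.907 MΩ < 959.1 MΩ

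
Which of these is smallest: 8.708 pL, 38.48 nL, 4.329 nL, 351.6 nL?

8.708 pL = 0.000000000008708 L
38.48 nL = 0.00000003848 L
4.329 nL = 0.000000004329 L
351.6 nL = 0.0000003516 L

8.708 pL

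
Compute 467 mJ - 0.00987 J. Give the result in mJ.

In mJ:
  467 mJ → 467
  0.00987 J = 0.00987 × 10^3 mJ = 9.87
Difference: 467 - 9.87 = 457.13

457.13 mJ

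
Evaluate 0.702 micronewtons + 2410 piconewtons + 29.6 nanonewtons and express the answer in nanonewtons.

In nanonewtons:
  0.702 micronewtons = 0.702 × 10^3 nanonewtons = 702
  2410 piconewtons = 2410 × 10^-3 nanonewtons = 2.41
  29.6 nanonewtons → 29.6
Sum: 702 + 2.41 + 29.6 = 734.01

734.01 nanonewtons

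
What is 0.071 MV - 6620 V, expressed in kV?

In kV:
  0.071 MV = 0.071 × 10^3 kV = 71
  6620 V = 6620 × 10^-3 kV = 6.62
Difference: 71 - 6.62 = 64.38

64.38 kV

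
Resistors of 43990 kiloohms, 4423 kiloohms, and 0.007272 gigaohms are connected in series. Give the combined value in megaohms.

55.685 megaohms

In megaohms:
  43990 kiloohms = 43990 × 10^-3 megaohms = 43.99
  4423 kiloohms = 4423 × 10^-3 megaohms = 4.423
  0.007272 gigaohms = 0.007272 × 10^3 megaohms = 7.272
Sum: 43.99 + 4.423 + 7.272 = 55.685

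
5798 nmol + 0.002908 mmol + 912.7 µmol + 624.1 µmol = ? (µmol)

1545.506 µmol

In µmol:
  5798 nmol = 5798 × 10^-3 µmol = 5.798
  0.002908 mmol = 0.002908 × 10^3 µmol = 2.908
  912.7 µmol → 912.7
  624.1 µmol → 624.1
Sum: 5.798 + 2.908 + 912.7 + 624.1 = 1545.506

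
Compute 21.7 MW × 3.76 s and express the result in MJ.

81.592 MJ

21.7 × 10⁶ × 3.76 = 81.592 × 10⁶ J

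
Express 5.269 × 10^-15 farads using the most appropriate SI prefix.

= 5.269 × 10^-15 farads; 10^-15 is femto.

5.269 femtofarads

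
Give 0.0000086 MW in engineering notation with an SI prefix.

= 8.6 W; mantissa already in [1, 1000).

8.6 W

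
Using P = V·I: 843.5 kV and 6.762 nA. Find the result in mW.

843.5 × 10^3 × 6.762 × 10^-9 = 5703.747 × 10^-6 W

5.703747 mW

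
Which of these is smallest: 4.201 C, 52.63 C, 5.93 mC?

5.93 mC

4.201 C = 4.201 C
52.63 C = 52.63 C
5.93 mC = 0.00593 C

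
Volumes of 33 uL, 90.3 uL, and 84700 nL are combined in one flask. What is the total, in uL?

In uL:
  33 uL → 33
  90.3 uL → 90.3
  84700 nL = 84700 × 10⁻³ uL = 84.7
Sum: 33 + 90.3 + 84.7 = 208

208 uL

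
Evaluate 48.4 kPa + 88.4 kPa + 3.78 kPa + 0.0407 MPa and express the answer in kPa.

181.28 kPa

In kPa:
  48.4 kPa → 48.4
  88.4 kPa → 88.4
  3.78 kPa → 3.78
  0.0407 MPa = 0.0407 × 10^3 kPa = 40.7
Sum: 48.4 + 88.4 + 3.78 + 40.7 = 181.28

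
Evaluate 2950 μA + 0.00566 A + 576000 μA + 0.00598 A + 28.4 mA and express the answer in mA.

In mA:
  2950 μA = 2950 × 10^-3 mA = 2.95
  0.00566 A = 0.00566 × 10^3 mA = 5.66
  576000 μA = 576000 × 10^-3 mA = 576
  0.00598 A = 0.00598 × 10^3 mA = 5.98
  28.4 mA → 28.4
Sum: 2.95 + 5.66 + 576 + 5.98 + 28.4 = 618.99

618.99 mA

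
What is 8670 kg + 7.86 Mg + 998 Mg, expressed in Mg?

1014.53 Mg

In Mg:
  8670 kg = 8670 × 10⁻³ Mg = 8.67
  7.86 Mg → 7.86
  998 Mg → 998
Sum: 8.67 + 7.86 + 998 = 1014.53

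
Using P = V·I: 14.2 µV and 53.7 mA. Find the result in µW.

14.2 × 10^-6 × 53.7 × 10^-3 = 762.54 × 10^-9 W

0.76254 µW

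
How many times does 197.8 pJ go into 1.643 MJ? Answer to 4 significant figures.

(1.643e6) / (197.8e-12) = 0.0083064e18

8306000000000000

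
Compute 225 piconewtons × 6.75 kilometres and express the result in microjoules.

1.51875 microjoules

225 × 10^-12 × 6.75 × 10^3 = 1518.75 × 10^-9 J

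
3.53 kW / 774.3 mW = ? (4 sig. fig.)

(3.53 × 10^3) / (774.3 × 10^-3) = 0.004559 × 10^6

4559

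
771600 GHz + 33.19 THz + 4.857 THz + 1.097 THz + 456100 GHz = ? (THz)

1266.844 THz

In THz:
  771600 GHz = 771600e-3 THz = 771.6
  33.19 THz → 33.19
  4.857 THz → 4.857
  1.097 THz → 1.097
  456100 GHz = 456100e-3 THz = 456.1
Sum: 771.6 + 33.19 + 4.857 + 1.097 + 456.1 = 1266.844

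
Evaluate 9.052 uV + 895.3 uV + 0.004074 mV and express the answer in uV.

908.426 uV

In uV:
  9.052 uV → 9.052
  895.3 uV → 895.3
  0.004074 mV = 0.004074e3 uV = 4.074
Sum: 9.052 + 895.3 + 4.074 = 908.426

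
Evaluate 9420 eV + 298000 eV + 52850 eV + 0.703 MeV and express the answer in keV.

1063.27 keV

In keV:
  9420 eV = 9420 × 10⁻³ keV = 9.42
  298000 eV = 298000 × 10⁻³ keV = 298
  52850 eV = 52850 × 10⁻³ keV = 52.85
  0.703 MeV = 0.703 × 10³ keV = 703
Sum: 9.42 + 298 + 52.85 + 703 = 1063.27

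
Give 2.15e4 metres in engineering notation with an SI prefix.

= 21.5e3 metres; 1e3 is kilo.

21.5 kilometres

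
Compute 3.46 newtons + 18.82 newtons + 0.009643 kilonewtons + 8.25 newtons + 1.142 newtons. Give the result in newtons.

In newtons:
  3.46 newtons → 3.46
  18.82 newtons → 18.82
  0.009643 kilonewtons = 0.009643 × 10^3 newtons = 9.643
  8.25 newtons → 8.25
  1.142 newtons → 1.142
Sum: 3.46 + 18.82 + 9.643 + 8.25 + 1.142 = 41.315

41.315 newtons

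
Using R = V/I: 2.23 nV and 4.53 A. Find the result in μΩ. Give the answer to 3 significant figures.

0.000492 μΩ

(2.23 × 10⁻⁹) / (4.53) = 0.49227 × 10⁻⁹ Ω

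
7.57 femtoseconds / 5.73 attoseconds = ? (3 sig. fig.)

(7.57 × 10⁻¹⁵) / (5.73 × 10⁻¹⁸) = 1.321 × 10³

1320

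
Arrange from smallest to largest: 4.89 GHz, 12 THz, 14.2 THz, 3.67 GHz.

3.67 GHz < 4.89 GHz < 12 THz < 14.2 THz

4.89 GHz = 4890000000 Hz
12 THz = 12000000000000 Hz
14.2 THz = 14200000000000 Hz
3.67 GHz = 3670000000 Hz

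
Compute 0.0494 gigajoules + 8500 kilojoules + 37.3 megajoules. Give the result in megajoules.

In megajoules:
  0.0494 gigajoules = 0.0494 × 10³ megajoules = 49.4
  8500 kilojoules = 8500 × 10⁻³ megajoules = 8.5
  37.3 megajoules → 37.3
Sum: 49.4 + 8.5 + 37.3 = 95.2

95.2 megajoules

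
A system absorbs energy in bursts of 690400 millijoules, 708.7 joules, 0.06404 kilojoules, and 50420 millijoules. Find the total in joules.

In joules:
  690400 millijoules = 690400 × 10⁻³ joules = 690.4
  708.7 joules → 708.7
  0.06404 kilojoules = 0.06404 × 10³ joules = 64.04
  50420 millijoules = 50420 × 10⁻³ joules = 50.42
Sum: 690.4 + 708.7 + 64.04 + 50.42 = 1513.56

1513.56 joules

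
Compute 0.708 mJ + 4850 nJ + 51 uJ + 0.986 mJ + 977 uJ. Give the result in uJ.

In uJ:
  0.708 mJ = 0.708 × 10³ uJ = 708
  4850 nJ = 4850 × 10⁻³ uJ = 4.85
  51 uJ → 51
  0.986 mJ = 0.986 × 10³ uJ = 986
  977 uJ → 977
Sum: 708 + 4.85 + 51 + 986 + 977 = 2726.85

2726.85 uJ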